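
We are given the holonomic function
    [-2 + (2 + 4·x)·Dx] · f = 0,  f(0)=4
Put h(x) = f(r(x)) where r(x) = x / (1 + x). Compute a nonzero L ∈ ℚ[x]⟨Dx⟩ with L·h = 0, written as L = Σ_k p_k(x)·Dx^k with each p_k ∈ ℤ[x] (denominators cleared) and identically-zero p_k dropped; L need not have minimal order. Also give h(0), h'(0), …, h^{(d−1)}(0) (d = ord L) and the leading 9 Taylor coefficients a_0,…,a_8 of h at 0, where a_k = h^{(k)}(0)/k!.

f: a_k = 4, 4, -2, 2, -5/2, 7/2, -21/4, 33/4, -429/32, …
L₀ from L_f via x↦r, Dx↦r'^{-1}Dx.
L = -1 + (1 + 4·x + 3·x^2)·Dx  (order 1).
h: a_k = 4, 4, -6, 10, -37/2, 75/2, -327/4, 753/4, -14445/32, …
ICs: h(0) = 4.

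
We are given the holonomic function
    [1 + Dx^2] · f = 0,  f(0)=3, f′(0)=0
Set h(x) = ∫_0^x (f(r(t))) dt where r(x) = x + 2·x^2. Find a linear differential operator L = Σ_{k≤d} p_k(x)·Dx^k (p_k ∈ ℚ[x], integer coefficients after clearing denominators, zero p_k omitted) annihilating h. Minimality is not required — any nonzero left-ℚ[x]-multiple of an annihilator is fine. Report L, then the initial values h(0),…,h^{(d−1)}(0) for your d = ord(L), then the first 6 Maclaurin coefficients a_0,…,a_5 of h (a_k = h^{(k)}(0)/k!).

f: a_k = 3, 0, -3/2, 0, 1/8, 0, …
h₀=f(r): pull back L_f along r ⇒ L₀.
∫: right-multiply L₀ by Dx.
L = (1 + 12·x + 48·x^2 + 64·x^3)·Dx - 4·Dx^2 + (1 + 4·x)·Dx^3  (order 3).
h: a_k = 0, 3, 0, -1/2, -3/2, -47/40, …
ICs: h(0) = 0, h′(0) = 3, h′′(0) = 0.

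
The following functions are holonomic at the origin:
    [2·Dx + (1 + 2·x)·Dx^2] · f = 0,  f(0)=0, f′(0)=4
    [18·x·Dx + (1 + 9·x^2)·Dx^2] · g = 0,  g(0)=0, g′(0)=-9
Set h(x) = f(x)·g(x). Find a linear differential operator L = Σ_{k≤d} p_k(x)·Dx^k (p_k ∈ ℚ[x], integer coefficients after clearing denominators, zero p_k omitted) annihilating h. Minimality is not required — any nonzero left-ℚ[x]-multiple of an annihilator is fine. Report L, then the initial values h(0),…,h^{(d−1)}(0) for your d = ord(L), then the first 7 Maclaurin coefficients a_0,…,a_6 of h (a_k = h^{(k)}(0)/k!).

L = (792 + 3024·x + 22680·x^2 + 102384·x^3 + 174960·x^4 + 151632·x^5 + 104976·x^7)·Dx + (332 + 4752·x + 28908·x^2 + 127008·x^3 + 351216·x^4 + 542376·x^5 + 408240·x^6 + 157464·x^7 + 367416·x^8)·Dx^2 + (44 + 916·x + 6696·x^2 + 27252·x^3 + 85860·x^4 + 193428·x^5 + 279936·x^6 + 224532·x^7 + 157464·x^8 + 209952·x^9)·Dx^3 + (10 + 76·x + 418·x^2 + 1728·x^3 + 5391·x^4 + 12960·x^5 + 24948·x^6 + 34992·x^7 + 29889·x^8 + 26244·x^9 + 26244·x^10)·Dx^4  (order 4).
h: a_k = 0, 0, -36, 36, 60, -36, -2772/5, …
ICs: h(0) = 0, h′(0) = 0, h′′(0) = -72, h′′′(0) = 216.

f: a_k = 0, 4, -4, 16/3, -8, 64/5, -64/3, …
g: a_k = 0, -9, 0, 27, 0, -729/5, 0, …
f·g: L₀ = L_f ⊗_s L_g, ord ≤ 2·2.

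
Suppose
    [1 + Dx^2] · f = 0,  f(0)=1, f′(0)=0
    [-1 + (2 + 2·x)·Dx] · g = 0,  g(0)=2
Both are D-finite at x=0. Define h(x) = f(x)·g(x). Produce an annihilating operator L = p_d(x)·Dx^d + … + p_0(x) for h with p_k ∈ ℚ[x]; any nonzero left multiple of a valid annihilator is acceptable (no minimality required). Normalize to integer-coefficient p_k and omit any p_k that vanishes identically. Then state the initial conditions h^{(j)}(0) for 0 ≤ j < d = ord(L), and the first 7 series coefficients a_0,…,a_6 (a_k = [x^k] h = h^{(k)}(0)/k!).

f: a_k = 1, 0, -1/2, 0, 1/24, 0, -1/720, …
g: a_k = 2, 1, -1/4, 1/8, -5/64, 7/128, -21/512, …
f·g: L₀ = L_f ⊗_s L_g, ord ≤ 2·1.
L = (7 + 8·x + 4·x^2) + (-4 - 4·x)·Dx + (4 + 8·x + 4·x^2)·Dx^2  (order 2).
h: a_k = 2, 1, -5/4, -3/8, 25/192, 13/384, -349/23040, …
ICs: h(0) = 2, h′(0) = 1.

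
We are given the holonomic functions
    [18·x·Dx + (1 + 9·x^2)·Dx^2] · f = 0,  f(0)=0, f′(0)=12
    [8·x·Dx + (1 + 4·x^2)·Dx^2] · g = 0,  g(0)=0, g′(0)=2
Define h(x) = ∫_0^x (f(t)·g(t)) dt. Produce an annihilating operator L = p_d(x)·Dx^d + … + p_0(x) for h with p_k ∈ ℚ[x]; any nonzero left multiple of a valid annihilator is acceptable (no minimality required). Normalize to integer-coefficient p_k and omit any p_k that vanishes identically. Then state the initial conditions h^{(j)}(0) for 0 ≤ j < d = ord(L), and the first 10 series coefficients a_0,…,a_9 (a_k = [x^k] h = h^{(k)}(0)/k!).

f: a_k = 0, 12, 0, -36, 0, 972/5, 0, -8748/7, 0, 8748, …
g: a_k = 0, 2, 0, -8/3, 0, 32/5, 0, -128/7, 0, 512/9, …
f·g: L₀ = L_f ⊗_s L_g, ord ≤ 2·2.
h=∫h₀ ⇒ L = L₀·Dx.
L = (-864·x - 18720·x^3 - 82944·x^5 + 134784·x^7 + 1119744·x^9)·Dx^2 + (-52 - 3036·x^2 - 33696·x^4 - 72576·x^6 + 471744·x^8 + 1679616·x^10)·Dx^3 + (-104·x - 2072·x^3 - 11232·x^5 + 13968·x^7 + 269568·x^9 + 559872·x^11)·Dx^4 + (-1 - 26·x^2 - 205·x^4 + 7380·x^8 + 33696·x^10 + 46656·x^12)·Dx^5  (order 5).
h: a_k = 0, 0, 0, 8, 0, -104/5, 0, 2808/35, 0, -40456/105, …
ICs: h(0) = 0, h′(0) = 0, h′′(0) = 0, h′′′(0) = 48, h′′′′(0) = 0.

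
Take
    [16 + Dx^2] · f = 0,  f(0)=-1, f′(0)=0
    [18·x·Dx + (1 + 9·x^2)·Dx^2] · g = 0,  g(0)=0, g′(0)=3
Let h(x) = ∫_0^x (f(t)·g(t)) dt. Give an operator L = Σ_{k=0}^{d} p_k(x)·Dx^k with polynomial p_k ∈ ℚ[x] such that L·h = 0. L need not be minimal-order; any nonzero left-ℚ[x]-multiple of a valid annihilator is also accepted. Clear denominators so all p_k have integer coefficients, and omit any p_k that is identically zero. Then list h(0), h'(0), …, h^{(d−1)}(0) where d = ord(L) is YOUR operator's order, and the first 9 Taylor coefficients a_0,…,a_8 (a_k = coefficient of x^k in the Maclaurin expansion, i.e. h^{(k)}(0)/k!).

L = (20800 + 494784·x^2 + 2923776·x^4 + 11943936·x^6 + 26873856·x^8)·Dx + (19584·x + 342144·x^3 + 2239488·x^5 + 6718464·x^7)·Dx^2 + (1700 + 42732·x^2 + 318816·x^4 + 1492992·x^6 + 3359232·x^8)·Dx^3 + (1224·x + 21384·x^3 + 139968·x^5 + 419904·x^7)·Dx^4 + (25 + 738·x^2 + 8505·x^4 + 46656·x^6 + 104976·x^8)·Dx^5  (order 5).
h: a_k = 0, 0, -3/2, 0, 33/4, 0, -763/30, 0, 85501/840, …
ICs: h(0) = 0, h′(0) = 0, h′′(0) = -3, h′′′(0) = 0, h′′′′(0) = 198.

f: a_k = -1, 0, 8, 0, -32/3, 0, 256/45, 0, -512/315, …
g: a_k = 0, 3, 0, -9, 0, 243/5, 0, -2187/7, 0, …
Sym-product of L_f,L_g gives L₀ (≤ ord 4).
h=∫h₀ ⇒ L = L₀·Dx.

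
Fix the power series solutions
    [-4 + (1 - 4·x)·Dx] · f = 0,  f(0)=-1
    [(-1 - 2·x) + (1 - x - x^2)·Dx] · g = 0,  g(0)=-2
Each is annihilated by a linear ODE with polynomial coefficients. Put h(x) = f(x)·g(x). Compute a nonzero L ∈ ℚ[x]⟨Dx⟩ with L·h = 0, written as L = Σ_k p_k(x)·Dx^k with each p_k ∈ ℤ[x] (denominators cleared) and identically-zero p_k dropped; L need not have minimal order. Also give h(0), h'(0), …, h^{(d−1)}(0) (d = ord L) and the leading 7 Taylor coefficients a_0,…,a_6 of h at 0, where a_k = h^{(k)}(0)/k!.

L = (-5 + 6·x + 12·x^2) + (1 - 5·x + 3·x^2 + 4·x^3)·Dx  (order 1).
h: a_k = 2, 10, 44, 182, 738, 2968, 11898, …
ICs: h(0) = 2.

f: a_k = -1, -4, -16, -64, -256, -1024, -4096, …
g: a_k = -2, -2, -4, -6, -10, -16, -26, …
h₀=f·g: eliminate ⇒ L₀, order ≤ 1·1.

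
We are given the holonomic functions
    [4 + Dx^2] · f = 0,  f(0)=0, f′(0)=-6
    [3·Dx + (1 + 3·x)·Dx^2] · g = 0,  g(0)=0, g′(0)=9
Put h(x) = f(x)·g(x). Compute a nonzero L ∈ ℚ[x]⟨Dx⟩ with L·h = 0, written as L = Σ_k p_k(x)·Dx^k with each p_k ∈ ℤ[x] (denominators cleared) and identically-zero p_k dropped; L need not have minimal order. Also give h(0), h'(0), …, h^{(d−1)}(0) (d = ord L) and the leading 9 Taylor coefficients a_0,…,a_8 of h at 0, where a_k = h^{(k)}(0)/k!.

L = (-1112 - 1248·x + 7344·x^2 + 27648·x^3 + 20736·x^4) + (-48 + 2160·x + 10368·x^2 + 10368·x^3)·Dx + (-250 + 240·x + 4968·x^2 + 13824·x^3 + 10368·x^4)·Dx^2 + (-12 + 540·x + 2592·x^2 + 2592·x^3)·Dx^3 + (7 + 138·x + 783·x^2 + 1728·x^3 + 1296·x^4)·Dx^4  (order 4).
h: a_k = 0, 0, -54, 81, -126, 621/2, -774, 9774/5, -35430/7, …
ICs: h(0) = 0, h′(0) = 0, h′′(0) = -108, h′′′(0) = 486.

f: a_k = 0, -6, 0, 4, 0, -4/5, 0, 8/105, 0, …
g: a_k = 0, 9, -27/2, 27, -243/4, 729/5, -729/2, 6561/7, -19683/8, …
Product ⇒ symmetric product L₀, ord ≤ 4.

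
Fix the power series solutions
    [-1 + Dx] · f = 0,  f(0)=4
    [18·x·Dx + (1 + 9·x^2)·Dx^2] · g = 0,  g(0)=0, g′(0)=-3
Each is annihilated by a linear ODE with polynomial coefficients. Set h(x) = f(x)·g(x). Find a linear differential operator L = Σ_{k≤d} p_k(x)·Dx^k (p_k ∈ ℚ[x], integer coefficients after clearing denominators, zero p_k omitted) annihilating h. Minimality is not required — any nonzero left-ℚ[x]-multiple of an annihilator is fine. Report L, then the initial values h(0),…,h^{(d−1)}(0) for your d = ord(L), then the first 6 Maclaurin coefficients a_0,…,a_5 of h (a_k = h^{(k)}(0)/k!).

L = (1 - 18·x + 9·x^2) + (-2 + 18·x - 18·x^2)·Dx + (1 + 9·x^2)·Dx^2  (order 2).
h: a_k = 0, -12, -12, 30, 34, -1769/10, …
ICs: h(0) = 0, h′(0) = -12.

f: a_k = 4, 4, 2, 2/3, 1/6, 1/30, …
g: a_k = 0, -3, 0, 9, 0, -243/5, …
Product ⇒ symmetric product L₀, ord ≤ 2.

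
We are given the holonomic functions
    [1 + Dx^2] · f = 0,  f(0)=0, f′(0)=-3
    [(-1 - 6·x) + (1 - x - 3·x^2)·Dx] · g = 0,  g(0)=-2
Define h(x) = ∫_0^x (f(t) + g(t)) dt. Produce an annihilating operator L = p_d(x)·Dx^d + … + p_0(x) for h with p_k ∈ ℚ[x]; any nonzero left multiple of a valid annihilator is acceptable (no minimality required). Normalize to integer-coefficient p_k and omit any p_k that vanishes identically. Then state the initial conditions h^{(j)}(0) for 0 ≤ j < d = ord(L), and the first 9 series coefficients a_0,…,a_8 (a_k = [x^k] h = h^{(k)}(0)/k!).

L = (-43 - 292·x - 307·x^2 - 624·x^3 - 45·x^4 - 54·x^5)·Dx + (9 + 7·x + 6·x^2 - 91·x^3 - 144·x^4 - 27·x^5 - 27·x^6)·Dx^2 + (-43 - 292·x - 307·x^2 - 624·x^3 - 45·x^4 - 54·x^5)·Dx^3 + (9 + 7·x + 6·x^2 - 91·x^3 - 144·x^4 - 27·x^5 - 27·x^6)·Dx^4  (order 4).
h: a_k = 0, -2, -5/2, -8/3, -27/8, -38/5, -1067/80, -194/7, -729119/13440, …
ICs: h(0) = 0, h′(0) = -2, h′′(0) = -5, h′′′(0) = -16.

f: a_k = 0, -3, 0, 1/2, 0, -1/40, 0, 1/1680, 0, …
g: a_k = -2, -2, -8, -14, -38, -80, -194, -434, -1016, …
Weyl lclm of L_f,L_g ⇒ L₀ (ord ≤ 3).
Integrate: L := L₀·Dx.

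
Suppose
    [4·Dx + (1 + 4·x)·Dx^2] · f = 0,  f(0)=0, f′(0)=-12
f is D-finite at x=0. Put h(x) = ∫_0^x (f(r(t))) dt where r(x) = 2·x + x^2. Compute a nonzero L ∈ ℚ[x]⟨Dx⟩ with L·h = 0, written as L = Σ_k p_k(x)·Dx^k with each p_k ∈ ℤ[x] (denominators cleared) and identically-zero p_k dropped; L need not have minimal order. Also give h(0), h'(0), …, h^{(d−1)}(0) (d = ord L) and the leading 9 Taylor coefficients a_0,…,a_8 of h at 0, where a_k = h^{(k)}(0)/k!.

f: a_k = 0, -12, 24, -64, 192, -3072/5, 2048, -49152/7, 24576, …
Change of var in L_f (x↦r) gives L₀.
∫: right-multiply L₀ by Dx.
L = (7 + 8·x + 4·x^2)·Dx^2 + (1 + 9·x + 12·x^2 + 4·x^3)·Dx^3  (order 3).
h: a_k = 0, 0, -12, 28, -104, 2328/5, -11584/5, 12352, -484032/7, …
ICs: h(0) = 0, h′(0) = 0, h′′(0) = -24.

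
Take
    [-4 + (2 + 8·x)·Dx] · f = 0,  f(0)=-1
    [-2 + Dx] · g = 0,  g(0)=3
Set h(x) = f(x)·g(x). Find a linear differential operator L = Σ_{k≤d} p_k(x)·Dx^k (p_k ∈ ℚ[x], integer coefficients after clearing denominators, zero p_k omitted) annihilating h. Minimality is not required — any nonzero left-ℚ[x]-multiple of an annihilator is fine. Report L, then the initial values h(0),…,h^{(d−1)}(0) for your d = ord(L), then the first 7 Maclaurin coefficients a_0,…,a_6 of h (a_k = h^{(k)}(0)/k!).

L = (-4 - 8·x) + (1 + 4·x)·Dx  (order 1).
h: a_k = -3, -12, -12, -16, 8, -224/5, 1952/15, …
ICs: h(0) = -3.

f: a_k = -1, -2, 2, -4, 10, -28, 84, …
g: a_k = 3, 6, 6, 4, 2, 4/5, 4/15, …
L₀ := L_f ⊗_s L_g (sym. prod.), ord ≤ 1.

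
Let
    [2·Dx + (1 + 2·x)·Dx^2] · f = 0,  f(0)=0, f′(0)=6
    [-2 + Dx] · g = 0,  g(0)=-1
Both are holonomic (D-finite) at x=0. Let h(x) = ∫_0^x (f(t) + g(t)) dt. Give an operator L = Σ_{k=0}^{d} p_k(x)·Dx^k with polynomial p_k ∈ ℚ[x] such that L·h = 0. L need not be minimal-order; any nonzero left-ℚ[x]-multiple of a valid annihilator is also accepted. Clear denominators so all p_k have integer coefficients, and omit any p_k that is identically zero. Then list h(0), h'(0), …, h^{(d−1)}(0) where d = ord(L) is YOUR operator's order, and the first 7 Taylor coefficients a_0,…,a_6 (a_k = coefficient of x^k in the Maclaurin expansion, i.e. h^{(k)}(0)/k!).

f: a_k = 0, 6, -6, 8, -12, 96/5, -32, …
g: a_k = -1, -2, -2, -4/3, -2/3, -4/15, -4/45, …
f+g: L₀ = lclm(L_f,L_g), ord ≤ 2+1.
h=∫h₀ ⇒ L = L₀·Dx.
L = (-6 - 4·x)·Dx^2 + (1 - 4·x - 4·x^2)·Dx^3 + (1 + 3·x + 2·x^2)·Dx^4  (order 4).
h: a_k = 0, -1, 2, -8/3, 5/3, -38/15, 142/45, …
ICs: h(0) = 0, h′(0) = -1, h′′(0) = 4, h′′′(0) = -16.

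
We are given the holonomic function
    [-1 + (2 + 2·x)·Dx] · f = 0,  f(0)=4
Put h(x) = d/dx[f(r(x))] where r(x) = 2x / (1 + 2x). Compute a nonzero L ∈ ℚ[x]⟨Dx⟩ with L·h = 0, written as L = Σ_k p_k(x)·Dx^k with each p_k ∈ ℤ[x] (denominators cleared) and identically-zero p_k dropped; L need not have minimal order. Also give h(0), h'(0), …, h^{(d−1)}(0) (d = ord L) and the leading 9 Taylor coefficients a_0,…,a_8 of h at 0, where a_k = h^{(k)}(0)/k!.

f: a_k = 4, 2, -1/2, 1/4, -5/32, 7/64, -21/256, 33/512, -429/8192, …
Substitute x→r, Dx→(1/r')Dx; clear ⇒ L₀.
Differentiate: ansatz ord ≤ ord L₀ ⇒ L.
L = (-5 - 16·x) + (-1 - 6·x - 8·x^2)·Dx  (order 1).
h: a_k = 4, -20, 78, -282, 1995/2, -7059/2, 50435/4, -182461/4, 5347827/32, …
ICs: h(0) = 4.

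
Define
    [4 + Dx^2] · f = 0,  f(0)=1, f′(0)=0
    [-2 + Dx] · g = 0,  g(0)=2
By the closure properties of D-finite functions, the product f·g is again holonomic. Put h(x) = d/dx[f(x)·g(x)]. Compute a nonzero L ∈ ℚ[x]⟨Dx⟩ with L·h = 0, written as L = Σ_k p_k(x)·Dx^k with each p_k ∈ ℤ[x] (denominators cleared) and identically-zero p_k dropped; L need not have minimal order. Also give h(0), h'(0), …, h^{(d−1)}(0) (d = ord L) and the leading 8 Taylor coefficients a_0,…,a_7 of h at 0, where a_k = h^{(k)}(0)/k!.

f: a_k = 1, 0, -2, 0, 2/3, 0, -4/45, 0, …
g: a_k = 2, 4, 4, 8/3, 4/3, 8/15, 8/45, 16/315, …
Product ⇒ symmetric product L₀, ord ≤ 2.
h=h₀': d/dx-closure on L₀ ⇒ L.
L = 8 - 4·Dx + Dx^2  (order 2).
h: a_k = 4, 0, -16, -64/3, -32/3, 0, 128/45, 512/315, …
ICs: h(0) = 4, h′(0) = 0.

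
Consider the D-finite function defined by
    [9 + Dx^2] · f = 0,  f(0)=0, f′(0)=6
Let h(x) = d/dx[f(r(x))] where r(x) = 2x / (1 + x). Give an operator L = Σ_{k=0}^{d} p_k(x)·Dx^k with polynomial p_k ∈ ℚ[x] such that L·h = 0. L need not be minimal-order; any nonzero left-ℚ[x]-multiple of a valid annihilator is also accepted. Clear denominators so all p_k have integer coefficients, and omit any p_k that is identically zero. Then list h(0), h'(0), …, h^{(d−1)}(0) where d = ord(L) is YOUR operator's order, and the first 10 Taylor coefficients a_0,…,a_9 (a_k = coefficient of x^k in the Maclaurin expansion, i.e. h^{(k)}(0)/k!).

L = (42 + 12·x + 6·x^2) + (6 + 18·x + 18·x^2 + 6·x^3)·Dx + (1 + 4·x + 6·x^2 + 4·x^3 + x^4)·Dx^2  (order 2).
h: a_k = 12, -24, -180, 816, -1452, 360, 26772/5, -90336/5, 252828/7, -344280/7, …
ICs: h(0) = 12, h′(0) = -24.

f: a_k = 0, 6, 0, -9, 0, 81/20, 0, -243/280, 0, 243/2240, …
f∘r: x↦r, Dx↦Dx/r' in L_f ⇒ L₀.
h₀' ⇒ L via d/dx closure of L₀.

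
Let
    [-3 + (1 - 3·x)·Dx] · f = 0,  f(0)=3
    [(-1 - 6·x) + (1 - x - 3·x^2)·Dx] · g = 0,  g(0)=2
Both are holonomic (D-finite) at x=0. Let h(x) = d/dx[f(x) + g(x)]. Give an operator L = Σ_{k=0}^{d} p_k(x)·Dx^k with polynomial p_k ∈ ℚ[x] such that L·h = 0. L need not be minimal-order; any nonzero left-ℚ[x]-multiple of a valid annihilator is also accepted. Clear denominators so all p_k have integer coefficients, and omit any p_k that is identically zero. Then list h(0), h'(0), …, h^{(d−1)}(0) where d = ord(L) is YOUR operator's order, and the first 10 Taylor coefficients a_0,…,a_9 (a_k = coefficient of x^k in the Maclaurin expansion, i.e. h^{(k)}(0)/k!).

f: a_k = 3, 9, 27, 81, 243, 729, 2187, 6561, 19683, 59049, …
g: a_k = 2, 2, 8, 14, 38, 80, 194, 434, 1016, 2318, …
f+g: L₀ = lclm(L_f,L_g), ord ≤ 1+1.
h=h₀': d/dx-closure on L₀ ⇒ L.
L = (90 - 216·x + 1944·x^2 - 1944·x^3 + 1458·x^4) + (-6 - 90·x - 54·x^2 + 1296·x^3 - 1701·x^4 + 1458·x^5)·Dx + (-1 + 22·x - 99·x^2 + 126·x^3 + 54·x^4 - 243·x^5 + 243·x^6)·Dx^2  (order 2).
h: a_k = 11, 70, 285, 1124, 4045, 14286, 48965, 165592, 552303, 1825130, …
ICs: h(0) = 11, h′(0) = 70.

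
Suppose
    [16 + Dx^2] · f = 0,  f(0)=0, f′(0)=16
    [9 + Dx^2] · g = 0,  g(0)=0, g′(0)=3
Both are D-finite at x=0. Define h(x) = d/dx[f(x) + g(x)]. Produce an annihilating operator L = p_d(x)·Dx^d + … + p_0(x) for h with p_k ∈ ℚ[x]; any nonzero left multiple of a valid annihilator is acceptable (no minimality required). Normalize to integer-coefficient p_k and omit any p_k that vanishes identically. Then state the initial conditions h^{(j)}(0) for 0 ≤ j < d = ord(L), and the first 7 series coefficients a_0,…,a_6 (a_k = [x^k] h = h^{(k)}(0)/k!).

f: a_k = 0, 16, 0, -128/3, 0, 512/15, 0, …
g: a_k = 0, 3, 0, -9/2, 0, 81/40, 0, …
L₀ := lclm(L_f,L_g); ord L₀ ≤ 2+2.
h=h₀': d/dx-closure on L₀ ⇒ L.
L = 144 + 25·Dx^2 + Dx^4  (order 4).
h: a_k = 19, 0, -283/2, 0, 4339/24, 0, -67723/720, …
ICs: h(0) = 19, h′(0) = 0, h′′(0) = -283, h′′′(0) = 0.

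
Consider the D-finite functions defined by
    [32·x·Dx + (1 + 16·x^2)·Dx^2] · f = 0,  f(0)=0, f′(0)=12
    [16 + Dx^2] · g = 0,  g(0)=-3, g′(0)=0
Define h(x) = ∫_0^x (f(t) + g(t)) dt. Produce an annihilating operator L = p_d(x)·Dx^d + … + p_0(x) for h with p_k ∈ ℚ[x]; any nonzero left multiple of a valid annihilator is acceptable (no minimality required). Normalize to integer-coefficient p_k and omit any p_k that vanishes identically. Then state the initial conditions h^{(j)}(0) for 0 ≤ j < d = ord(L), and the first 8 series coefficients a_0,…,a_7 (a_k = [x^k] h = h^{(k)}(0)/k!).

L = (-5632·x + 114688·x^3 + 131072·x^5)·Dx^2 + (-16 + 1792·x^2 + 36864·x^4 + 65536·x^6)·Dx^3 + (-352·x + 7168·x^3 + 8192·x^5)·Dx^4 + (-1 + 112·x^2 + 2304·x^4 + 4096·x^6)·Dx^5  (order 5).
h: a_k = 0, -3, 6, 8, -16, -32/5, 512/5, 256/105, …
ICs: h(0) = 0, h′(0) = -3, h′′(0) = 12, h′′′(0) = 48, h′′′′(0) = -384.

f: a_k = 0, 12, 0, -64, 0, 3072/5, 0, -49152/7, …
g: a_k = -3, 0, 24, 0, -32, 0, 256/15, 0, …
Weyl lclm of L_f,L_g ⇒ L₀ (ord ≤ 4).
h=∫₀ˣh₀: take L = L₀·Dx.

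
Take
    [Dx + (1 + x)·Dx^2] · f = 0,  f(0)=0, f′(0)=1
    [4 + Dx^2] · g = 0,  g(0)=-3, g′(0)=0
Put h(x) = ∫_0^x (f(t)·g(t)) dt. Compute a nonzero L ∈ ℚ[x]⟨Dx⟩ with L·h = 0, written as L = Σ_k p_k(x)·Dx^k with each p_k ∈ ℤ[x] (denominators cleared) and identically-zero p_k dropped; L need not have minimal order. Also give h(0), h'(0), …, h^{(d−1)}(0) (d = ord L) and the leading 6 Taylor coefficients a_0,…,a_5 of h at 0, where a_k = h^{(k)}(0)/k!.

f: a_k = 0, 1, -1/2, 1/3, -1/4, 1/5, …
g: a_k = -3, 0, 6, 0, -2, 0, …
f·g: L₀ = L_f ⊗_s L_g, ord ≤ 2·2.
h=∫₀ˣh₀: take L = L₀·Dx.
L = (168 + 864·x + 1456·x^2 + 1024·x^3 + 256·x^4)·Dx + (112 + 368·x + 384·x^2 + 128·x^3)·Dx^2 + (102 + 464·x + 744·x^2 + 512·x^3 + 128·x^4)·Dx^3 + (28 + 92·x + 96·x^2 + 32·x^3)·Dx^4 + (15 + 62·x + 95·x^2 + 64·x^3 + 16·x^4)·Dx^5  (order 5).
h: a_k = 0, 0, -3/2, 1/2, 5/4, -9/20, …
ICs: h(0) = 0, h′(0) = 0, h′′(0) = -3, h′′′(0) = 3, h′′′′(0) = 30.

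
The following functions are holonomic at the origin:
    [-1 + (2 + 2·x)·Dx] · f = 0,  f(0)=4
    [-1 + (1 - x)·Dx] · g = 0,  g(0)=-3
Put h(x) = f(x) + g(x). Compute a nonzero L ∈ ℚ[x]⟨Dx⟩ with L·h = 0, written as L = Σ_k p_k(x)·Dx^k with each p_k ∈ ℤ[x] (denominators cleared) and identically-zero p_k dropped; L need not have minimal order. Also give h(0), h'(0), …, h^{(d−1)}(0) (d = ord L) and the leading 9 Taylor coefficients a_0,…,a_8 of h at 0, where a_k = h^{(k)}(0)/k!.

f: a_k = 4, 2, -1/2, 1/4, -5/32, 7/64, -21/256, 33/512, -429/8192, …
g: a_k = -3, -3, -3, -3, -3, -3, -3, -3, -3, …
f+g: L₀ = lclm(L_f,L_g), ord ≤ 1+1.
L = (5 + 3·x) + (-9 - 14·x - 9·x^2)·Dx + (2 + 6·x - 2·x^2 - 6·x^3)·Dx^2  (order 2).
h: a_k = 1, -1, -7/2, -11/4, -101/32, -185/64, -789/256, -1503/512, -25005/8192, …
ICs: h(0) = 1, h′(0) = -1.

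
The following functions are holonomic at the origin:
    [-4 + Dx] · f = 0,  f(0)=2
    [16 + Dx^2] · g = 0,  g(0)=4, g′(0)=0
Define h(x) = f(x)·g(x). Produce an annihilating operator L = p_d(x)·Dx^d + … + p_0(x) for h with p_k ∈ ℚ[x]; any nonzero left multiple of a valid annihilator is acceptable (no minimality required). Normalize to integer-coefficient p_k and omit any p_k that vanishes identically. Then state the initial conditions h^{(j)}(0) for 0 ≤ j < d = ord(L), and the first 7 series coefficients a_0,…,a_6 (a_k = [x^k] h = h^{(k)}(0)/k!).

L = 32 - 8·Dx + Dx^2  (order 2).
h: a_k = 8, 32, 0, -512/3, -1024/3, -4096/15, 0, …
ICs: h(0) = 8, h′(0) = 32.

f: a_k = 2, 8, 16, 64/3, 64/3, 256/15, 512/45, …
g: a_k = 4, 0, -32, 0, 128/3, 0, -1024/45, …
Product ⇒ symmetric product L₀, ord ≤ 2.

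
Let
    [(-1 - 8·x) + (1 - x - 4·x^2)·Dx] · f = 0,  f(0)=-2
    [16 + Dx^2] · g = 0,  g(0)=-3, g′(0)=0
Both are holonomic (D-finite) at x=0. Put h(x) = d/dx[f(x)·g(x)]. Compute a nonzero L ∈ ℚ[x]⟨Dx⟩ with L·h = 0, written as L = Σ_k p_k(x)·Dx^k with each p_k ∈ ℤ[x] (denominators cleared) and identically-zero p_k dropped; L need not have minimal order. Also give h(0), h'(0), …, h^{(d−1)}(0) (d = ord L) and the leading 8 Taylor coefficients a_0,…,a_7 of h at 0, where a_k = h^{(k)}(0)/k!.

L = (-12 - 64·x - 224·x^2 + 256·x^3 + 512·x^4) + (-1 - 4·x + 48·x^2 + 128·x^3)·Dx + (1 - 3·x - 10·x^2 + 16·x^3 + 32·x^4)·Dx^2  (order 2).
h: a_k = 6, -36, 18, -8, 110, -604/5, 7126/15, -816/35, …
ICs: h(0) = 6, h′(0) = -36.

f: a_k = -2, -2, -10, -18, -58, -130, -362, -882, …
g: a_k = -3, 0, 24, 0, -32, 0, 256/15, 0, …
L₀ := L_f ⊗_s L_g (sym. prod.), ord ≤ 2.
Differentiate: ansatz ord ≤ ord L₀ ⇒ L.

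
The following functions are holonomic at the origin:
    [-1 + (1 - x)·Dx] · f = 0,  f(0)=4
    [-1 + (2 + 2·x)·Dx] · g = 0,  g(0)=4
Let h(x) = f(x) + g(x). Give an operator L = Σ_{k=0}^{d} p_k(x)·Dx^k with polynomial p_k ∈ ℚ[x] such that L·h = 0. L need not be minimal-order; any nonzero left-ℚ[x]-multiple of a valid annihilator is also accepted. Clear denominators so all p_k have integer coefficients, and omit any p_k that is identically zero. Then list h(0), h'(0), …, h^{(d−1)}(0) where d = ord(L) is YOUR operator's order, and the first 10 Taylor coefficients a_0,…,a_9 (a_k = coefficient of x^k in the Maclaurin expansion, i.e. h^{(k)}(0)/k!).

f: a_k = 4, 4, 4, 4, 4, 4, 4, 4, 4, 4, …
g: a_k = 4, 2, -1/2, 1/4, -5/32, 7/64, -21/256, 33/512, -429/8192, 715/16384, …
L₀ := lclm(L_f,L_g); ord L₀ ≤ 1+1.
L = (-5 - 3·x) + (9 + 14·x + 9·x^2)·Dx + (-2 - 6·x + 2·x^2 + 6·x^3)·Dx^2  (order 2).
h: a_k = 8, 6, 7/2, 17/4, 123/32, 263/64, 1003/256, 2081/512, 32339/8192, 66251/16384, …
ICs: h(0) = 8, h′(0) = 6.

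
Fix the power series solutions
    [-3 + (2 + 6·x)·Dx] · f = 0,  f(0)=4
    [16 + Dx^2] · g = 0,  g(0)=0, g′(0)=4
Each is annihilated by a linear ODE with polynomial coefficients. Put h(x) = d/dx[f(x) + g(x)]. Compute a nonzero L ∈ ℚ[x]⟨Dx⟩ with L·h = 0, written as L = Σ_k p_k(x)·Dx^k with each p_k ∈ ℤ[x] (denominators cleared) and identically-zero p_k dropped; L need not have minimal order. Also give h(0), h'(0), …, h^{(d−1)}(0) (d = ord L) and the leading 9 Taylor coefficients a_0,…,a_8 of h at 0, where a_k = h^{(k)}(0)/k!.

L = (-9552 - 18432·x - 27648·x^2) + (-2912 - 21024·x - 55296·x^2 - 55296·x^3)·Dx + (-597 - 1152·x - 1728·x^2)·Dx^2 + (-182 - 1314·x - 3456·x^2 - 3456·x^3)·Dx^3  (order 3).
h: a_k = 10, -9, -47/4, -405/8, 33707/192, -45927/128, 22209577/23040, -2814669/1024, 39931487507/5160960, …
ICs: h(0) = 10, h′(0) = -9, h′′(0) = -47/2.

f: a_k = 4, 6, -9/2, 27/4, -405/32, 1701/64, -15309/256, 72171/512, -2814669/8192, …
g: a_k = 0, 4, 0, -32/3, 0, 128/15, 0, -1024/315, 0, …
h₀=f+g: left-lcm gives L₀, ord ≤ 3.
h₀' ⇒ L via d/dx closure of L₀.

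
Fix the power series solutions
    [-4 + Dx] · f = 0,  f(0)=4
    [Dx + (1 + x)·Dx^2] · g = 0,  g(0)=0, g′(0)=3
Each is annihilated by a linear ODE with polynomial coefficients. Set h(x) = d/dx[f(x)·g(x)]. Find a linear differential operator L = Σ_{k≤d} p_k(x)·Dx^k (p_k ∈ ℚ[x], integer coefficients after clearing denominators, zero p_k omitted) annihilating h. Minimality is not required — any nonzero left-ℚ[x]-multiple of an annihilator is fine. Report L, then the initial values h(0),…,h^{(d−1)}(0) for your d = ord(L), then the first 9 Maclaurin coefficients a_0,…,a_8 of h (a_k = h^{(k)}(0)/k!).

f: a_k = 4, 16, 32, 128/3, 128/3, 512/15, 1024/45, 4096/315, 2048/315, …
g: a_k = 0, 3, -3/2, 1, -3/4, 3/5, -1/2, 3/7, -3/8, …
Sym-product of L_f,L_g gives L₀ (≤ ord 2).
Derive L from L₀ (diff closure).
L = (40 + 96·x + 64·x^2) + (-22 - 52·x - 32·x^2)·Dx + (3 + 7·x + 4·x^2)·Dx^2  (order 2).
h: a_k = 12, 84, 228, 372, 432, 388, 4268/15, 2636/15, 3298/35, …
ICs: h(0) = 12, h′(0) = 84.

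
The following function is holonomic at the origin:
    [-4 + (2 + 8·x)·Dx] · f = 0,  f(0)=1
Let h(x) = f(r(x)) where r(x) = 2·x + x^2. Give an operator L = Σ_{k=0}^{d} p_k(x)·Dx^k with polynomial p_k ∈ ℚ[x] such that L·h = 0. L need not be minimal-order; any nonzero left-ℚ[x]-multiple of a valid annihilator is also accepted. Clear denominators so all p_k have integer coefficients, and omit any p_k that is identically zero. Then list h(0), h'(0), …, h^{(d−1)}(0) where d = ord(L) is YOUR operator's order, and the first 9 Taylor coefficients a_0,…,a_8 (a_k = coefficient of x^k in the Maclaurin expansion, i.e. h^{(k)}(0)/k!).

f: a_k = 1, 2, -2, 4, -10, 28, -84, 264, -858, …
h₀=f(r): pull back L_f along r ⇒ L₀.
L = (-4 - 4·x) + (1 + 8·x + 4·x^2)·Dx  (order 1).
h: a_k = 1, 4, -6, 24, -114, 600, -3372, 19824, -120426, …
ICs: h(0) = 1.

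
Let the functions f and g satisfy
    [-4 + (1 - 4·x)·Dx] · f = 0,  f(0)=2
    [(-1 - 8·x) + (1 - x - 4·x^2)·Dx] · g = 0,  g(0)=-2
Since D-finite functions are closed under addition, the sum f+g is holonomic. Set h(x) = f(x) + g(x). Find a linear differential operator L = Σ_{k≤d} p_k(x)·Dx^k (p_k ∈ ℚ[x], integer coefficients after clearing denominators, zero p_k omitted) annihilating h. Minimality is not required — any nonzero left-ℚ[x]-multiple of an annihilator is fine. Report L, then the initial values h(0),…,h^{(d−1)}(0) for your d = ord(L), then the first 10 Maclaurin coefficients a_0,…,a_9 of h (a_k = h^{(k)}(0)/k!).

L = (8 - 288·x + 384·x^2 - 512·x^3) + (22 - 8·x - 288·x^2 + 640·x^3 - 1024·x^4)·Dx + (-3 + 23·x - 56·x^2 + 32·x^3 + 128·x^4 - 256·x^5)·Dx^2  (order 2).
h: a_k = 0, 6, 22, 110, 454, 1918, 7830, 31886, 128742, 518430, …
ICs: h(0) = 0, h′(0) = 6.

f: a_k = 2, 8, 32, 128, 512, 2048, 8192, 32768, 131072, 524288, …
g: a_k = -2, -2, -10, -18, -58, -130, -362, -882, -2330, -5858, …
Sum ⇒ L₀ = lclm(L_f,L_g) in ℚ(x)⟨Dx⟩.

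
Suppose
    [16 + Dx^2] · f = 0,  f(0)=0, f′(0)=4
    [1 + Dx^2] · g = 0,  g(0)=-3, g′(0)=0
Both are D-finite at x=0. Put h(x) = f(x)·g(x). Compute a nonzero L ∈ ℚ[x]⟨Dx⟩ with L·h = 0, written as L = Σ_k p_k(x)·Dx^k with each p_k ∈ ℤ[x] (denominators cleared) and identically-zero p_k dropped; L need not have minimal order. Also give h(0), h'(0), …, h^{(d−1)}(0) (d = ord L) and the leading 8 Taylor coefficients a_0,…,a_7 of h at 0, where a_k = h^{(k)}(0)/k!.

L = 225 + 34·Dx^2 + Dx^4  (order 4).
h: a_k = 0, -12, 0, 38, 0, -421/10, 0, 10039/420, …
ICs: h(0) = 0, h′(0) = -12, h′′(0) = 0, h′′′(0) = 228.

f: a_k = 0, 4, 0, -32/3, 0, 128/15, 0, -1024/315, …
g: a_k = -3, 0, 3/2, 0, -1/8, 0, 1/240, 0, …
Product ⇒ symmetric product L₀, ord ≤ 4.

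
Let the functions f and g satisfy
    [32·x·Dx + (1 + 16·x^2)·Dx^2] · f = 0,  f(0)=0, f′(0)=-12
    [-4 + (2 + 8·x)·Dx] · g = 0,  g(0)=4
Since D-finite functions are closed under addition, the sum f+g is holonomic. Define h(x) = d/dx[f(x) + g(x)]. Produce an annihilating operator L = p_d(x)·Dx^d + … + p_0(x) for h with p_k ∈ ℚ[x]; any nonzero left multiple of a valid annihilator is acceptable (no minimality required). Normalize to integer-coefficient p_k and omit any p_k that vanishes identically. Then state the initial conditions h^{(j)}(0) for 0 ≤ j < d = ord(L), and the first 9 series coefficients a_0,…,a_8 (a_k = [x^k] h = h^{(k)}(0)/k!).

f: a_k = 0, -12, 0, 64, 0, -3072/5, 0, 49152/7, 0, …
g: a_k = 4, 8, -8, 16, -40, 112, -336, 1056, -3432, …
Weyl lclm of L_f,L_g ⇒ L₀ (ord ≤ 3).
Differentiate: ansatz ord ≤ ord L₀ ⇒ L.
L = (-32 - 320·x + 1536·x^2 + 3072·x^3) + (-22 - 128·x + 320·x^2 + 6144·x^3 + 10752·x^4)·Dx + (-1 + 12·x + 96·x^2 + 384·x^3 + 1792·x^4 + 3072·x^5)·Dx^2  (order 2).
h: a_k = -4, -16, 240, -160, -2512, -2016, 56544, -27456, -683472, …
ICs: h(0) = -4, h′(0) = -16.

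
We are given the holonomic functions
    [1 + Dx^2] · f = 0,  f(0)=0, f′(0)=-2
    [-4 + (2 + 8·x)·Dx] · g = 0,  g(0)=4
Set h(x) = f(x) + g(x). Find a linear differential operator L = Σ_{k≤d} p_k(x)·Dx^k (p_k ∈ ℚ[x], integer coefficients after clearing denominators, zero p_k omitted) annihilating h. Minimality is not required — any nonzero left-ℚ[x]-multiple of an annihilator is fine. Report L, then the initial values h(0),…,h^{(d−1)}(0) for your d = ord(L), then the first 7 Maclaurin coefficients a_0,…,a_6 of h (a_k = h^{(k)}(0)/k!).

L = (-26 - 16·x - 32·x^2) + (-3 - 4·x + 48·x^2 + 64·x^3)·Dx + (-26 - 16·x - 32·x^2)·Dx^2 + (-3 - 4·x + 48·x^2 + 64·x^3)·Dx^3  (order 3).
h: a_k = 4, 6, -8, 49/3, -40, 6719/60, -336, …
ICs: h(0) = 4, h′(0) = 6, h′′(0) = -16.

f: a_k = 0, -2, 0, 1/3, 0, -1/60, 0, …
g: a_k = 4, 8, -8, 16, -40, 112, -336, …
h₀=f+g: left-lcm gives L₀, ord ≤ 3.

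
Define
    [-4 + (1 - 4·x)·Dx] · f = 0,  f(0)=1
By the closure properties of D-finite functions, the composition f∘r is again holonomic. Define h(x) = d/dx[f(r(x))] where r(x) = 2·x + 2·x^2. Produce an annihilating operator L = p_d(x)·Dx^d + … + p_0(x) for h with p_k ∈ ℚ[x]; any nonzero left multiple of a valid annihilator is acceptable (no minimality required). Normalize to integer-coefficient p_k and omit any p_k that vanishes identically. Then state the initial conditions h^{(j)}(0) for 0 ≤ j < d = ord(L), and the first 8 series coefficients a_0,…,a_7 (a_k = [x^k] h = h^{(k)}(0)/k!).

f: a_k = 1, 4, 16, 64, 256, 1024, 4096, 16384, …
f∘r: x↦r, Dx↦Dx/r' in L_f ⇒ L₀.
Derive L from L₀ (diff closure).
L = (18 + 48·x + 48·x^2) + (-1 + 6·x + 24·x^2 + 16·x^3)·Dx  (order 1).
h: a_k = 8, 144, 1920, 22784, 253440, 2706432, 28098560, 285769728, …
ICs: h(0) = 8.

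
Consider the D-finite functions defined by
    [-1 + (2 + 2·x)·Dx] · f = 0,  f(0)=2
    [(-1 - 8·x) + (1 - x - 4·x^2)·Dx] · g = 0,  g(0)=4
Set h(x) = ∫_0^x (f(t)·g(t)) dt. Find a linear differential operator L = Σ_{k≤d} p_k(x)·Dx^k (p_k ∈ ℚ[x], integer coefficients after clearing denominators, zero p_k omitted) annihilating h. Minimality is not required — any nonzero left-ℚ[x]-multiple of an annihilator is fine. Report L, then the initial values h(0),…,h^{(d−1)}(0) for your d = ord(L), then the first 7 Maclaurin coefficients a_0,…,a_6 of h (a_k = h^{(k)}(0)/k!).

L = (3 + 17·x + 12·x^2)·Dx + (-2 + 10·x^2 + 8·x^3)·Dx^2  (order 2).
h: a_k = 0, 8, 6, 43/3, 183/8, 4211/80, 20141/192, …
ICs: h(0) = 0, h′(0) = 8.

f: a_k = 2, 1, -1/4, 1/8, -5/64, 7/128, -21/512, …
g: a_k = 4, 4, 20, 36, 116, 260, 724, …
h₀=f·g: eliminate ⇒ L₀, order ≤ 1·1.
h=∫h₀ ⇒ L = L₀·Dx.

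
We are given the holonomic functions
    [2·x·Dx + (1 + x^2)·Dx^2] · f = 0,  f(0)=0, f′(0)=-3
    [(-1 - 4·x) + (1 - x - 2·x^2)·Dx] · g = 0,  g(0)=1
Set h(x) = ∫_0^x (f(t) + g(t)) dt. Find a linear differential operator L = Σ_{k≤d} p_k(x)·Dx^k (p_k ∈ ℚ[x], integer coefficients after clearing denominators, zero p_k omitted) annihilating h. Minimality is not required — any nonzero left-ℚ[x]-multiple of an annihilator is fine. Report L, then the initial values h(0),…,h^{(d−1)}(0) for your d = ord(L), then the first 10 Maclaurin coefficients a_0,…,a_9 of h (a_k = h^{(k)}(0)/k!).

f: a_k = 0, -3, 0, 1, 0, -3/5, 0, 3/7, 0, -1/3, …
g: a_k = 1, 1, 3, 5, 11, 21, 43, 85, 171, 341, …
Sum ⇒ L₀ = lclm(L_f,L_g) in ℚ(x)⟨Dx⟩.
∫: right-multiply L₀ by Dx.
L = (6 - 24·x - 162·x^2 - 240·x^3 - 384·x^4 - 48·x^6)·Dx^2 + (-16 - 74·x - 88·x^2 - 226·x^3 - 212·x^4 - 304·x^5 - 12·x^6 - 48·x^7)·Dx^3 + (3 + 4·x + 8·x^2 - 28·x^3 - 27·x^4 - 36·x^5 - 40·x^6 - 4·x^7 - 8·x^8)·Dx^4  (order 4).
h: a_k = 0, 1, -1, 1, 3/2, 11/5, 17/5, 43/7, 299/28, 19, …
ICs: h(0) = 0, h′(0) = 1, h′′(0) = -2, h′′′(0) = 6.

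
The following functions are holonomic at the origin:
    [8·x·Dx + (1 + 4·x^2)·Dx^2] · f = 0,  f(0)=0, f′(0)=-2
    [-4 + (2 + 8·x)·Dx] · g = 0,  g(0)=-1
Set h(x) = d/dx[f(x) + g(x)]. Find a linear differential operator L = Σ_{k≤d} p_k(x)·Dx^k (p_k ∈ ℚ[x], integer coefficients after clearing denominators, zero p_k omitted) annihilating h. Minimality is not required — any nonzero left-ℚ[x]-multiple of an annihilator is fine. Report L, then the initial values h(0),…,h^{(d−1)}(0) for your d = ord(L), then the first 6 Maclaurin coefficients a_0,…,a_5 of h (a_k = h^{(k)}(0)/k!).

f: a_k = 0, -2, 0, 8/3, 0, -32/5, …
g: a_k = -1, -2, 2, -4, 10, -28, …
L₀ := lclm(L_f,L_g); ord L₀ ≤ 2+1.
Derive L from L₀ (diff closure).
L = (-8 - 80·x + 96·x^2 + 192·x^3) + (-10 - 32·x - 64·x^2 + 384·x^3 + 672·x^4)·Dx + (-1 + 24·x^2 + 48·x^3 + 112·x^4 + 192·x^5)·Dx^2  (order 2).
h: a_k = -4, 4, -4, 40, -172, 504, …
ICs: h(0) = -4, h′(0) = 4.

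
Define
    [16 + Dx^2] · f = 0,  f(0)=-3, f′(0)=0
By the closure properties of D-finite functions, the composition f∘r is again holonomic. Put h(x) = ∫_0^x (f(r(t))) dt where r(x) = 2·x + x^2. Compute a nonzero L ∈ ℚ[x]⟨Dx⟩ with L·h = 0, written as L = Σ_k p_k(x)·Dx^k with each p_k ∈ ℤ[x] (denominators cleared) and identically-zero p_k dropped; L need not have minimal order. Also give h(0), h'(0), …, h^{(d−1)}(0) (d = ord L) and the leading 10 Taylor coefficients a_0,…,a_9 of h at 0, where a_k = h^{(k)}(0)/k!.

L = (64 + 192·x + 192·x^2 + 64·x^3)·Dx - Dx^2 + (1 + x)·Dx^3  (order 3).
h: a_k = 0, -3, 0, 32, 24, -488/5, -512/3, 4864/105, 1888/5, 295648/945, …
ICs: h(0) = 0, h′(0) = -3, h′′(0) = 0.

f: a_k = -3, 0, 24, 0, -32, 0, 256/15, 0, -512/105, 0, …
f∘r: x↦r, Dx↦Dx/r' in L_f ⇒ L₀.
h=∫₀ˣh₀: take L = L₀·Dx.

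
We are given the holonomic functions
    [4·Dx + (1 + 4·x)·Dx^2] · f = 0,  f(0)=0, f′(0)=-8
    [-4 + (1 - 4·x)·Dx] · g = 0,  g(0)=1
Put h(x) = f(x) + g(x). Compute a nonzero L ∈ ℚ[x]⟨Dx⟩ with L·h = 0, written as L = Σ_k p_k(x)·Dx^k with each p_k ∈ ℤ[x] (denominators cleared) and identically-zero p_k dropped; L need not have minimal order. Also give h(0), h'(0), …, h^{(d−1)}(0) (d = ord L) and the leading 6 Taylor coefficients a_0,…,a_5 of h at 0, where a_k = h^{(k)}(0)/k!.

L = (-160 - 128·x)·Dx + (-16 - 256·x - 256·x^2)·Dx^2 + (3 + 4·x - 48·x^2 - 64·x^3)·Dx^3  (order 3).
h: a_k = 1, -4, 32, 64/3, 384, 3072/5, …
ICs: h(0) = 1, h′(0) = -4, h′′(0) = 64.

f: a_k = 0, -8, 16, -128/3, 128, -2048/5, …
g: a_k = 1, 4, 16, 64, 256, 1024, …
h₀=f+g: left-lcm gives L₀, ord ≤ 3.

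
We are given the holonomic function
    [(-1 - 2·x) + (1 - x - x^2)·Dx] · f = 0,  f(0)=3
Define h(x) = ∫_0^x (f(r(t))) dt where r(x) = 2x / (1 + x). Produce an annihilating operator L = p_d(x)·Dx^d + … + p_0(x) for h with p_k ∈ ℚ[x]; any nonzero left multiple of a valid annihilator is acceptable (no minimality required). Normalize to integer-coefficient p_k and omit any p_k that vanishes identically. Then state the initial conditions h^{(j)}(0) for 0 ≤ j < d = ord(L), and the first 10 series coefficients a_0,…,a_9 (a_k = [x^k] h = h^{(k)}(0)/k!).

L = (2 + 10·x)·Dx + (-1 - x + 5·x^2 + 5·x^3)·Dx^2  (order 2).
h: a_k = 0, 3, 3, 6, 15/2, 18, 25, 450/7, 375/4, 250, …
ICs: h(0) = 0, h′(0) = 3.

f: a_k = 3, 3, 6, 9, 15, 24, 39, 63, 102, 165, …
Change of var in L_f (x↦r) gives L₀.
∫: right-multiply L₀ by Dx.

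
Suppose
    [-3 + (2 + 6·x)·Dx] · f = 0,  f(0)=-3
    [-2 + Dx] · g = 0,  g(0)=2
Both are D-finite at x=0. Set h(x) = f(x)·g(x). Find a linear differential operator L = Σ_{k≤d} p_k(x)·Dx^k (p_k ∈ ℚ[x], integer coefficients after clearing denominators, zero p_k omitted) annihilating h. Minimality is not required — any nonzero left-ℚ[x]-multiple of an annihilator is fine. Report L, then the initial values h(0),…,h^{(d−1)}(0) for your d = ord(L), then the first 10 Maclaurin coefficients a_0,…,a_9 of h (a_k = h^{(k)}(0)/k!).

f: a_k = -3, -9/2, 27/8, -81/16, 1215/128, -5103/256, 45927/1024, -216513/2048, 8444007/32768, -42220035/65536, …
g: a_k = 2, 4, 4, 8/3, 4/3, 8/15, 8/45, 16/315, 4/315, 8/2835, …
L₀ := L_f ⊗_s L_g (sym. prod.), ord ≤ 1.
L = (-7 - 12·x) + (2 + 6·x)·Dx  (order 1).
h: a_k = -6, -21, -93/4, -181/8, -241/64, -13279/640, 276497/7680, -9930589/107520, 56288873/245760, -18061579639/30965760, …
ICs: h(0) = -6.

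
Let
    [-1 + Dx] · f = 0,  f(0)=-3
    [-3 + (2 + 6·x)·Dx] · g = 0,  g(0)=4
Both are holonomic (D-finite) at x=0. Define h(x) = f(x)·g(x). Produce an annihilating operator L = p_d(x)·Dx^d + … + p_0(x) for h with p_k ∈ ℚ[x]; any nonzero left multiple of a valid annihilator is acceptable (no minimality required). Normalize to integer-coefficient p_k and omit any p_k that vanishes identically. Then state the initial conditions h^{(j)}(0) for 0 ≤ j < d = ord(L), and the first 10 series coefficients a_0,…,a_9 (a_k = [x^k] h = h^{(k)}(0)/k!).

f: a_k = -3, -3, -3/2, -1/2, -1/8, -1/40, -1/240, -1/1680, -1/13440, -1/120960, …
g: a_k = 4, 6, -9/2, 27/4, -405/32, 1701/64, -15309/256, 72171/512, -2814669/8192, 14073345/16384, …
L₀ := L_f ⊗_s L_g (sym. prod.), ord ≤ 1.
L = (-5 - 6·x) + (2 + 6·x)·Dx  (order 1).
h: a_k = -12, -30, -21/2, -71/4, 671/32, -16157/320, 88837/768, -14933039/53760, 589833983/860160, -3828061859/2211840, …
ICs: h(0) = -12.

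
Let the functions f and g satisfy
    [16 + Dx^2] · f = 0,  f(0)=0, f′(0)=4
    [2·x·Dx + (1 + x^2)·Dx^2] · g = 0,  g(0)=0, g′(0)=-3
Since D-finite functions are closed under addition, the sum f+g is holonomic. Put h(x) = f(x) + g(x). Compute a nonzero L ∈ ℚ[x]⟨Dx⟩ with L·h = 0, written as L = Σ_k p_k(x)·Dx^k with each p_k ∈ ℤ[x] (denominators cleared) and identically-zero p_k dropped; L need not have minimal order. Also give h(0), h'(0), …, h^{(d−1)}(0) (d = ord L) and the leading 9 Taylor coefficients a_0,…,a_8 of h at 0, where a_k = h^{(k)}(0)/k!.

L = (64·x + 704·x^3 + 256·x^5)·Dx + (112 + 416·x^2 + 432·x^4 + 128·x^6)·Dx^2 + (4·x + 44·x^3 + 16·x^5)·Dx^3 + (7 + 26·x^2 + 27·x^4 + 8·x^6)·Dx^4  (order 4).
h: a_k = 0, 1, 0, -29/3, 0, 119/15, 0, -127/45, 0, …
ICs: h(0) = 0, h′(0) = 1, h′′(0) = 0, h′′′(0) = -58.

f: a_k = 0, 4, 0, -32/3, 0, 128/15, 0, -1024/315, 0, …
g: a_k = 0, -3, 0, 1, 0, -3/5, 0, 3/7, 0, …
f+g: L₀ = lclm(L_f,L_g), ord ≤ 2+2.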